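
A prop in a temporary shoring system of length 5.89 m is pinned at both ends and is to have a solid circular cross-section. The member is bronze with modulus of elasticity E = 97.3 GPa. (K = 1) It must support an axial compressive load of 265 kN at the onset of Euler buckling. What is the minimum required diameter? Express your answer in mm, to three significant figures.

L_e = K·L = 1 × 5.89 = 5.890 m
Required I = P_cr·L_e²/(π²E) = 2.650×10^5 × 5.890² / (π² × 9.73×10^10) = 9.573×10^-6 m⁴
I_req = 9.573×10^6 mm⁴
Solid circle: I = πd⁴/64  ⇒  d = (64I/π)^(1/4) = (64×9.573×10^6/π)^(1/4) = 118 mm

d ≈ 118 mm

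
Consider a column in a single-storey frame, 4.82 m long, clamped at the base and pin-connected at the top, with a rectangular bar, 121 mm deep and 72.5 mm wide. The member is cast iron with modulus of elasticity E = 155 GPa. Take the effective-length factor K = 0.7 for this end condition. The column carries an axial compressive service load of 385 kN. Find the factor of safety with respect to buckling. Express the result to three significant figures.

Buckling occurs about the weak axis: I_min = h·b³/12 with b = 72.5 mm (the shorter side).
I_min = 121×72.5³/12 = 3.843×10^6 mm⁴
I = 3.843×10^6 mm⁴ = 3.843×10^-6 m⁴
Effective length L_e = K·L = 0.7 × 4.82 = 3.374 m
P_cr = π²EI / L_e² = π² × 155×10⁹ × 3.843×10^-6 / 3.374² = 5.164×10^5 N
Factor of safety n = P_cr / P = 516.37 / 385 = 1.34

n ≈ 1.34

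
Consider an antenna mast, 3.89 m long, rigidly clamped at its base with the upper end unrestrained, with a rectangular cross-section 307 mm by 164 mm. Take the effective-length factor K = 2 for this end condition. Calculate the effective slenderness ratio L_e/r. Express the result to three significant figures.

Buckling occurs about the weak axis: I_min = h·b³/12 with b = 164 mm (the shorter side).
I_min = 307×164³/12 = 1.128×10^8 mm⁴
A = 5.035×10^4 mm²;  r_min = √(I/A) = √(1.128×10^8/5.035×10^4) = 47.34 mm
L_e = K·L = 2 × 3.89 m = 7.780 m = 7780.0 mm
λ = L_e / r_min = 7780.0 / 47.34 = 164

λ ≈ 164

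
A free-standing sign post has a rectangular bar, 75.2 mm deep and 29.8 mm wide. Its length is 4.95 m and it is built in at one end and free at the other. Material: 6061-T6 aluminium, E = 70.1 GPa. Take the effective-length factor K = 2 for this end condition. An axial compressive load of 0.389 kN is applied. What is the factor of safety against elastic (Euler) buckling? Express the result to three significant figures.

Buckling occurs about the weak axis: I_min = h·b³/12 with b = 29.8 mm (the shorter side).
I_min = 75.2×29.8³/12 = 1.658×10^5 mm⁴
I = 1.658×10^5 mm⁴ = 1.658×10^-7 m⁴
Effective length L_e = K·L = 2 × 4.95 = 9.900 m
P_cr = π²EI / L_e² = π² × 70.1×10⁹ × 1.658×10^-7 / 9.900² = 1.171×10^3 N
Factor of safety n = P_cr / P = 1.1707 / 0.389 = 3.01

n ≈ 3.01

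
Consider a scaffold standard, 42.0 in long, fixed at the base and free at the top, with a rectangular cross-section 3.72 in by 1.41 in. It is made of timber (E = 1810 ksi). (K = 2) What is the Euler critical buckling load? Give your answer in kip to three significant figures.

Buckling occurs about the weak axis: I_min = h·b³/12 with b = 1.41 in (the shorter side).
I_min = 3.72×1.41³/12 = 0.8690 in⁴
Effective length L_e = K·L = 2 × 42.0 = 84.00 in
P_cr = π²EI / L_e² = π² × 1810×10³ × 0.8690 / 84.00² = 2.200×10^3 lb

P_cr ≈ 2.20 kip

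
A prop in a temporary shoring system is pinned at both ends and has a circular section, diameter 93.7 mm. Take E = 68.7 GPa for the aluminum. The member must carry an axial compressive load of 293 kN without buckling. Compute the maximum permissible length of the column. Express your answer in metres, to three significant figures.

L_max ≈ 2.96 m

I = πd⁴/64 = π×93.7⁴/64 = 3.784×10^6 mm⁴
I = 3.784×10^-6 m⁴
At the buckling limit P_cr = P = 2.930×10^5 N
From P_cr = π²EI/(K·L)²:  L = (1/K)·√(π²EI/P_cr) = (1/1)·√(π²×6.87×10^10×3.784×10^-6/2.930×10^5)
L = 2.96 m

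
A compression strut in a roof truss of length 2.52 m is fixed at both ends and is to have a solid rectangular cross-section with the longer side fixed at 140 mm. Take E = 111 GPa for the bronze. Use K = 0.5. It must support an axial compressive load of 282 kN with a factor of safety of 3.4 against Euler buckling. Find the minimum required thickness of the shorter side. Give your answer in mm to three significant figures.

Required P_cr = n·P = 3.4 × 282 = 958.8 kN
L_e = K·L = 0.5 × 2.52 = 1.260 m
Required I = P_cr·L_e²/(π²E) = 9.588×10^5 × 1.260² / (π² × 1.11×10^11) = 1.389×10^-6 m⁴
I_req = 1.389×10^6 mm⁴
Rectangle, weak axis: I_min = h·b³/12 with h = 140 mm fixed  ⇒  b = (12I/h)^(1/3) = 49.2 mm

b ≈ 49.2 mm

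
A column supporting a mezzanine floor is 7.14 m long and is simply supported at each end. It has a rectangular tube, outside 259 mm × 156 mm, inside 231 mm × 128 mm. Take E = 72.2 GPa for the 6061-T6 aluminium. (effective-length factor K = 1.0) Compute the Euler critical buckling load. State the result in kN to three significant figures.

Weak-axis I_min = (h_o·b_o³ − h_i·b_i³)/12 with b_o = 156, b_i = 128.0 mm (shorter outer/inner sides).
I_min = (259×156³ − 231.0×128.0³)/12 = 4.157×10^7 mm⁴
I = 4.157×10^7 mm⁴ = 4.157×10^-5 m⁴
Effective length L_e = K·L = 1 × 7.14 = 7.140 m
P_cr = π²EI / L_e² = π² × 72.2×10⁹ × 4.157×10^-5 / 7.140² = 5.810×10^5 N

P_cr ≈ 581 kN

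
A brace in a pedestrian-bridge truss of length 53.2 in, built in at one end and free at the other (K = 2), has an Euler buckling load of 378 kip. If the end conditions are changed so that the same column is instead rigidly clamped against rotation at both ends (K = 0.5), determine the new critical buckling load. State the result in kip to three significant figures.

P_cr ∝ 1/K², so P_cr,new = P_cr,old × (K_old/K_new)² = 378 × (2/0.5)²
= 378 × 16.00 = 6050 kip

P_cr ≈ 6050 kip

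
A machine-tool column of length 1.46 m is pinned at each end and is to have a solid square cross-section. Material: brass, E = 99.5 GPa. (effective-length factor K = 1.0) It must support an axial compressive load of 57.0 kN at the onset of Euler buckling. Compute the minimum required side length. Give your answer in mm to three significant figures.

a ≈ 34.9 mm

L_e = K·L = 1 × 1.46 = 1.460 m
Required I = P_cr·L_e²/(π²E) = 5.700×10^4 × 1.460² / (π² × 9.95×10^10) = 1.237×10^-7 m⁴
I_req = 1.237×10^5 mm⁴
Solid square: I = a⁴/12  ⇒  a = (12I)^(1/4) = (12×1.237×10^5)^(1/4) = 34.9 mm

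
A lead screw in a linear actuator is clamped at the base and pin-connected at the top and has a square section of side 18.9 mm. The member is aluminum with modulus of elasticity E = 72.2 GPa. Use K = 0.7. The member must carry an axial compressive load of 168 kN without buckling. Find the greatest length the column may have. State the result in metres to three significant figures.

L_max ≈ 0.303 m

I = a⁴/12 = 18.9⁴/12 = 1.063×10^4 mm⁴
I = 1.063×10^-8 m⁴
At the buckling limit P_cr = P = 1.680×10^5 N
From P_cr = π²EI/(K·L)²:  L = (1/K)·√(π²EI/P_cr) = (1/0.7)·√(π²×7.22×10^10×1.063×10^-8/1.680×10^5)
L = 0.303 m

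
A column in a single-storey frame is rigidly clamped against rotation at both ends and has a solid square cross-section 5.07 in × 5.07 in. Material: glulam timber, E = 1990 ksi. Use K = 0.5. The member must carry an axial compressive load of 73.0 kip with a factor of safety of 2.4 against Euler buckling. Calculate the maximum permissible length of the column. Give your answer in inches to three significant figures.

I = a⁴/12 = 5.07⁴/12 = 55.06 in⁴
Required critical load P_cr = n·P = 2.4 × 73.0 = 175.2 kip = 1.752×10^5 lb
From P_cr = π²EI/(K·L)²:  L = (1/K)·√(π²EI/P_cr) = (1/0.5)·√(π²×1.99×10^6×55.06/1.752×10^5)
L = 157 in

L_max ≈ 157 in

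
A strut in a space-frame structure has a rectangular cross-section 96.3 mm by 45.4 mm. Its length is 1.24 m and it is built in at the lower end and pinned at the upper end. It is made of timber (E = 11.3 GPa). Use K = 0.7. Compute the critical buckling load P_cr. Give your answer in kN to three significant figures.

Buckling occurs about the weak axis: I_min = h·b³/12 with b = 45.4 mm (the shorter side).
I_min = 96.3×45.4³/12 = 7.510×10^5 mm⁴
I = 7.510×10^5 mm⁴ = 7.510×10^-7 m⁴
Effective length L_e = K·L = 0.7 × 1.24 = 0.8680 m
P_cr = π²EI / L_e² = π² × 11.3×10⁹ × 7.510×10^-7 / 0.8680² = 1.112×10^5 N

P_cr ≈ 111 kN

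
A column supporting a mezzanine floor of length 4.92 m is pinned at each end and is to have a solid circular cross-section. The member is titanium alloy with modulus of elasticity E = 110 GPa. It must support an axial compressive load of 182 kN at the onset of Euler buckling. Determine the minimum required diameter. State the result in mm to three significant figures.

L_e = K·L = 1 × 4.92 = 4.920 m
Required I = P_cr·L_e²/(π²E) = 1.820×10^5 × 4.920² / (π² × 1.10×10^11) = 4.058×10^-6 m⁴
I_req = 4.058×10^6 mm⁴
Solid circle: I = πd⁴/64  ⇒  d = (64I/π)^(1/4) = (64×4.058×10^6/π)^(1/4) = 95.4 mm

d ≈ 95.4 mm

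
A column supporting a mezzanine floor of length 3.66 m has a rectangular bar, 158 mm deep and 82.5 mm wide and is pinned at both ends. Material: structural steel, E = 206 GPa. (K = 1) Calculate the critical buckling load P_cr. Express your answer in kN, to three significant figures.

Buckling occurs about the weak axis: I_min = h·b³/12 with b = 82.5 mm (the shorter side).
I_min = 158×82.5³/12 = 7.393×10^6 mm⁴
I = 7.393×10^6 mm⁴ = 7.393×10^-6 m⁴
Effective length L_e = K·L = 1 × 3.66 = 3.660 m
P_cr = π²EI / L_e² = π² × 206×10⁹ × 7.393×10^-6 / 3.660² = 1.122×10^6 N

P_cr ≈ 1120 kN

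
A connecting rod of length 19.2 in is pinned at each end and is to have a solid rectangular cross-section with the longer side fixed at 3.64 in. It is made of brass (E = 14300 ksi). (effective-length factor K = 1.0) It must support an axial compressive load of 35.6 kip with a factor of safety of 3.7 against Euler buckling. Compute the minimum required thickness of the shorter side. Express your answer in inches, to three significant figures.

Required P_cr = n·P = 3.7 × 35.6 = 131.7 kip
L_e = K·L = 1 × 19.2 = 19.20 in
Required I = P_cr·L_e²/(π²E) = 1.317×10^5 × 19.20² / (π² × 1.43×10^7) = 0.3440 in⁴
Rectangle, weak axis: I_min = h·b³/12 with h = 3.64 in fixed  ⇒  b = (12I/h)^(1/3) = 1.04 in

b ≈ 1.04 in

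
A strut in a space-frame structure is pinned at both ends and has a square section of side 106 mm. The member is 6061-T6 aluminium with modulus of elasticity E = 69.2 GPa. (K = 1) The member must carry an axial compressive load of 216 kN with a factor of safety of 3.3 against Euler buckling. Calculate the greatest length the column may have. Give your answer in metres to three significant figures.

L_max ≈ 3.17 m

I = a⁴/12 = 106⁴/12 = 1.052×10^7 mm⁴
I = 1.052×10^-5 m⁴
Required critical load P_cr = n·P = 3.3 × 216 = 712.8 kN = 7.128×10^5 N
From P_cr = π²EI/(K·L)²:  L = (1/K)·√(π²EI/P_cr) = (1/1)·√(π²×6.92×10^10×1.052×10^-5/7.128×10^5)
L = 3.17 m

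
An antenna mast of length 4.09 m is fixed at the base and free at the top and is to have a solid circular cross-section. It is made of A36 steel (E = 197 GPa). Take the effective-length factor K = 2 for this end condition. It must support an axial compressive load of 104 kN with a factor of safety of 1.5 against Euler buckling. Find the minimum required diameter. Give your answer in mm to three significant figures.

Required P_cr = n·P = 1.5 × 104 = 156.0 kN
L_e = K·L = 2 × 4.09 = 8.180 m
Required I = P_cr·L_e²/(π²E) = 1.560×10^5 × 8.180² / (π² × 1.97×10^11) = 5.369×10^-6 m⁴
I_req = 5.369×10^6 mm⁴
Solid circle: I = πd⁴/64  ⇒  d = (64I/π)^(1/4) = (64×5.369×10^6/π)^(1/4) = 102 mm

d ≈ 102 mm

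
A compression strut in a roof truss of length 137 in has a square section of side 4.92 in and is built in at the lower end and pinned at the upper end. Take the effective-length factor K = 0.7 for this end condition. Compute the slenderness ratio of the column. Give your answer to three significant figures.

For a square r = a/√12 = 4.92/√12 = 1.420 in
L_e = K·L = 0.7 × 137 = 95.90 in
λ = L_e / r_min = 95.900 / 1.420 = 67.5

λ ≈ 67.5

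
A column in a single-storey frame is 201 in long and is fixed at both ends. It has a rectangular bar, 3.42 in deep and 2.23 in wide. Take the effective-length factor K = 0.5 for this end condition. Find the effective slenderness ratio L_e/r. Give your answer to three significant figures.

λ ≈ 156

For a rectangle r_min = b/√12 = 2.23/√12 = 0.6437 in
L_e = K·L = 0.5 × 201 = 100.5 in
λ = L_e / r_min = 100.50 / 0.6437 = 156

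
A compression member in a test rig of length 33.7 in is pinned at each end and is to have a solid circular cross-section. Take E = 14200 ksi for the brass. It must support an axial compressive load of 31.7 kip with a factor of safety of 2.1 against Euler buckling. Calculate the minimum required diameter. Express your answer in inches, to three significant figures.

d ≈ 1.82 in

Required P_cr = n·P = 2.1 × 31.7 = 66.57 kip
L_e = K·L = 1 × 33.7 = 33.70 in
Required I = P_cr·L_e²/(π²E) = 6.657×10^4 × 33.70² / (π² × 1.42×10^7) = 0.5394 in⁴
Solid circle: I = πd⁴/64  ⇒  d = (64I/π)^(1/4) = (64×0.5394/π)^(1/4) = 1.82 in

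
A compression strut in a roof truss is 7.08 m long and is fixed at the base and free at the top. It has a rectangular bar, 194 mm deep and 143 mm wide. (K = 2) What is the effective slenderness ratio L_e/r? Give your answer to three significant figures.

Buckling occurs about the weak axis: I_min = h·b³/12 with b = 143 mm (the shorter side).
I_min = 194×143³/12 = 4.727×10^7 mm⁴
A = 2.774×10^4 mm²;  r_min = √(I/A) = √(4.727×10^7/2.774×10^4) = 41.28 mm
L_e = K·L = 2 × 7.08 m = 14.16 m = 14160 mm
λ = L_e / r_min = 14160 / 41.28 = 343

λ ≈ 343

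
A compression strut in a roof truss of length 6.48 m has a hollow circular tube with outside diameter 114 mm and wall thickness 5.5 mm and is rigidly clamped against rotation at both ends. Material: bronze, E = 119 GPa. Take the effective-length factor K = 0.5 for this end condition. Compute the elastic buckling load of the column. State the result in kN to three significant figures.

Inner diameter d_i = 114 − 2×5.5 = 103.0 mm
I = π(d_o⁴ − d_i⁴)/64 = π(114⁴ − 103.0⁴)/64 = 2.766×10^6 mm⁴
I = 2.766×10^6 mm⁴ = 2.766×10^-6 m⁴
Effective length L_e = K·L = 0.5 × 6.48 = 3.240 m
P_cr = π²EI / L_e² = π² × 119×10⁹ × 2.766×10^-6 / 3.240² = 3.094×10^5 N

P_cr ≈ 309 kN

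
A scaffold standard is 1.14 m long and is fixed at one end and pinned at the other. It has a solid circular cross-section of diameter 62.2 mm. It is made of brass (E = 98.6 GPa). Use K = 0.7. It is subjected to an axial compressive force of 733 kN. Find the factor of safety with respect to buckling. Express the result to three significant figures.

I = πd⁴/64 = π×62.2⁴/64 = 7.347×10^5 mm⁴
I = 7.347×10^5 mm⁴ = 7.347×10^-7 m⁴
Effective length L_e = K·L = 0.7 × 1.14 = 0.7980 m
P_cr = π²EI / L_e² = π² × 98.6×10⁹ × 7.347×10^-7 / 0.7980² = 1.123×10^6 N
Factor of safety n = P_cr / P = 1122.8 / 733 = 1.53

n ≈ 1.53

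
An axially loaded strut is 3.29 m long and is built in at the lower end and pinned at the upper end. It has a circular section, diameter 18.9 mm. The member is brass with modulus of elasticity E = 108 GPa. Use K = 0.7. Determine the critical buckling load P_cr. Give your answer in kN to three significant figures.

P_cr ≈ 1.26 kN

I = πd⁴/64 = π×18.9⁴/64 = 6.264×10^3 mm⁴
I = 6.264×10^3 mm⁴ = 6.264×10^-9 m⁴
Effective length L_e = K·L = 0.7 × 3.29 = 2.303 m
P_cr = π²EI / L_e² = π² × 108×10⁹ × 6.264×10^-9 / 2.303² = 1.259×10^3 N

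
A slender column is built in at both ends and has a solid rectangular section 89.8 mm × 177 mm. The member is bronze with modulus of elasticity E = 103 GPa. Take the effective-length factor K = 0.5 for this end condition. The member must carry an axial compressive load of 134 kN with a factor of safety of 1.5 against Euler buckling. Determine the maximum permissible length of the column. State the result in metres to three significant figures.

L_max ≈ 14.7 m

Buckling occurs about the weak axis: I_min = h·b³/12 with b = 89.8 mm (the shorter side).
I_min = 177×89.8³/12 = 1.068×10^7 mm⁴
I = 1.068×10^-5 m⁴
Required critical load P_cr = n·P = 1.5 × 134 = 201.0 kN = 2.010×10^5 N
From P_cr = π²EI/(K·L)²:  L = (1/K)·√(π²EI/P_cr) = (1/0.5)·√(π²×1.03×10^11×1.068×10^-5/2.010×10^5)
L = 14.7 m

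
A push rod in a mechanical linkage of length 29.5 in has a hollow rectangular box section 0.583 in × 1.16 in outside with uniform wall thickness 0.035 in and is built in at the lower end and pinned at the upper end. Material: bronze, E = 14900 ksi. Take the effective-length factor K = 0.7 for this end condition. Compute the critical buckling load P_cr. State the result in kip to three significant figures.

P_cr ≈ 2.38 kip

Inner dimensions: h_i = 1.16 − 2×0.035 = 1.090 in, b_i = 0.583 − 2×0.035 = 0.5130 in
Weak-axis I_min = (h_o·b_o³ − h_i·b_i³)/12 with b_o = 0.583, b_i = 0.5130 in (shorter outer/inner sides).
I_min = (1.16×0.583³ − 1.090×0.5130³)/12 = 6.892×10^-3 in⁴
Effective length L_e = K·L = 0.7 × 29.5 = 20.65 in
P_cr = π²EI / L_e² = π² × 14900×10³ × 6.892×10^-3 / 20.65² = 2.377×10^3 lb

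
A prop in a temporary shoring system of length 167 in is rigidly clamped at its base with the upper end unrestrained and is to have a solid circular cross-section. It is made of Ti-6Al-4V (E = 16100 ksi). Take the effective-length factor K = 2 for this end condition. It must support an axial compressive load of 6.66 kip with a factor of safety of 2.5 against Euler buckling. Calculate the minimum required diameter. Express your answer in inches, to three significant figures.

Required P_cr = n·P = 2.5 × 6.66 = 16.65 kip
L_e = K·L = 2 × 167 = 334.0 in
Required I = P_cr·L_e²/(π²E) = 1.665×10^4 × 334.0² / (π² × 1.61×10^7) = 11.69 in⁴
Solid circle: I = πd⁴/64  ⇒  d = (64I/π)^(1/4) = (64×11.69/π)^(1/4) = 3.93 in

d ≈ 3.93 in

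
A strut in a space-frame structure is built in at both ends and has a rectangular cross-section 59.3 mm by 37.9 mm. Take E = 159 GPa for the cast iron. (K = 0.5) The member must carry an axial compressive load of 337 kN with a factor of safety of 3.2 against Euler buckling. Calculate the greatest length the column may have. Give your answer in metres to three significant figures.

L_max ≈ 1.25 m

Buckling occurs about the weak axis: I_min = h·b³/12 with b = 37.9 mm (the shorter side).
I_min = 59.3×37.9³/12 = 2.690×10^5 mm⁴
I = 2.690×10^-7 m⁴
Required critical load P_cr = n·P = 3.2 × 337 = 1078 kN = 1.078×10^6 N
From P_cr = π²EI/(K·L)²:  L = (1/K)·√(π²EI/P_cr) = (1/0.5)·√(π²×1.59×10^11×2.690×10^-7/1.078×10^6)
L = 1.25 m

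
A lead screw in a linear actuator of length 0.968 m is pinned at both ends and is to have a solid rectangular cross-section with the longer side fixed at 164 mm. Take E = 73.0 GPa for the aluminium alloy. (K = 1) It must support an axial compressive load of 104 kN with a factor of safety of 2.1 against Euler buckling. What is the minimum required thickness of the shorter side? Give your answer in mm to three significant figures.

Required P_cr = n·P = 2.1 × 104 = 218.4 kN
L_e = K·L = 1 × 0.968 = 0.9680 m
Required I = P_cr·L_e²/(π²E) = 2.184×10^5 × 0.9680² / (π² × 7.30×10^10) = 2.840×10^-7 m⁴
I_req = 2.840×10^5 mm⁴
Rectangle, weak axis: I_min = h·b³/12 with h = 164 mm fixed  ⇒  b = (12I/h)^(1/3) = 27.5 mm

b ≈ 27.5 mm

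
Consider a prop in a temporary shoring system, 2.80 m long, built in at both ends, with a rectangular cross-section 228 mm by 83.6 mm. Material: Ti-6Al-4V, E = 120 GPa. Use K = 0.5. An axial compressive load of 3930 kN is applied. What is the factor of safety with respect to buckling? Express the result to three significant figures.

Buckling occurs about the weak axis: I_min = h·b³/12 with b = 83.6 mm (the shorter side).
I_min = 228×83.6³/12 = 1.110×10^7 mm⁴
I = 1.110×10^7 mm⁴ = 1.110×10^-5 m⁴
Effective length L_e = K·L = 0.5 × 2.80 = 1.400 m
P_cr = π²EI / L_e² = π² × 120×10⁹ × 1.110×10^-5 / 1.400² = 6.708×10^6 N
Factor of safety n = P_cr / P = 6708.1 / 3930 = 1.71

n ≈ 1.71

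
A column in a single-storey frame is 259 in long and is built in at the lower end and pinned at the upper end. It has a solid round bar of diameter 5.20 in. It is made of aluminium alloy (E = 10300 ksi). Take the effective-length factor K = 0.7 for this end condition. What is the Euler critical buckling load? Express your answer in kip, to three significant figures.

I = πd⁴/64 = π×5.20⁴/64 = 35.89 in⁴
Effective length L_e = K·L = 0.7 × 259 = 181.3 in
P_cr = π²EI / L_e² = π² × 10300×10³ × 35.89 / 181.3² = 1.110×10^5 lb

P_cr ≈ 111 kip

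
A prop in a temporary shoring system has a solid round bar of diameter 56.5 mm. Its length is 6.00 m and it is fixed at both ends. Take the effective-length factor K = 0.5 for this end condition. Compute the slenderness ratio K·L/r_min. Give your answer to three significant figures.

λ ≈ 212

For a solid circle r = d/4 = 56.5/4 = 14.12 mm
L_e = K·L = 0.5 × 6.00 m = 3.000 m = 3000.0 mm
λ = L_e / r_min = 3000.0 / 14.12 = 212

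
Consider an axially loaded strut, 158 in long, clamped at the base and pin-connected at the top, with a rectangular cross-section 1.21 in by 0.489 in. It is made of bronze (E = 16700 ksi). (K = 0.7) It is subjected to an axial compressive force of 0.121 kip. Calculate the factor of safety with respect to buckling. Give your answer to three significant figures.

Buckling occurs about the weak axis: I_min = h·b³/12 with b = 0.489 in (the shorter side).
I_min = 1.21×0.489³/12 = 1.179×10^-2 in⁴
Effective length L_e = K·L = 0.7 × 158 = 110.6 in
P_cr = π²EI / L_e² = π² × 16700×10³ × 1.179×10^-2 / 110.6² = 158.9 lb
Factor of safety n = P_cr / P = 0.15887 / 0.121 = 1.31

n ≈ 1.31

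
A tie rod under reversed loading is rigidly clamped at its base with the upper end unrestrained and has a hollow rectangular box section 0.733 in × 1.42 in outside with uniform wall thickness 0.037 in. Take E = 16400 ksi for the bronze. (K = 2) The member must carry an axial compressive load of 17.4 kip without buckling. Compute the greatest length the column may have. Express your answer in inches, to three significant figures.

L_max ≈ 5.81 in

Inner dimensions: h_i = 1.42 − 2×0.037 = 1.346 in, b_i = 0.733 − 2×0.037 = 0.6590 in
Weak-axis I_min = (h_o·b_o³ − h_i·b_i³)/12 with b_o = 0.733, b_i = 0.6590 in (shorter outer/inner sides).
I_min = (1.42×0.733³ − 1.346×0.6590³)/12 = 1.450×10^-2 in⁴
At the buckling limit P_cr = P = 1.740×10^4 lb
From P_cr = π²EI/(K·L)²:  L = (1/K)·√(π²EI/P_cr) = (1/2)·√(π²×1.64×10^7×1.450×10^-2/1.740×10^4)
L = 5.81 in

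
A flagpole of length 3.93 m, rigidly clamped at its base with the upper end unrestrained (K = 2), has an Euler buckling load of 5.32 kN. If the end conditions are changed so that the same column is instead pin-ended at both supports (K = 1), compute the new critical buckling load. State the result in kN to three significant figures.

P_cr ∝ 1/K², so P_cr,new = P_cr,old × (K_old/K_new)² = 5.32 × (2/1)²
= 5.32 × 4.000 = 21.3 kN

P_cr ≈ 21.3 kN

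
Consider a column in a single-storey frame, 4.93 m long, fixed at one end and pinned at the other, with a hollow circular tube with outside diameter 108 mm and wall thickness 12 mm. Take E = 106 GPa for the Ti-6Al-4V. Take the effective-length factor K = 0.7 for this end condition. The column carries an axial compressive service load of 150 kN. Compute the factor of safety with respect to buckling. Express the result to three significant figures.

Inner diameter d_i = 108 − 2×12 = 84.00 mm
I = π(d_o⁴ − d_i⁴)/64 = π(108⁴ − 84.00⁴)/64 = 4.234×10^6 mm⁴
I = 4.234×10^6 mm⁴ = 4.234×10^-6 m⁴
Effective length L_e = K·L = 0.7 × 4.93 = 3.451 m
P_cr = π²EI / L_e² = π² × 106×10⁹ × 4.234×10^-6 / 3.451² = 3.720×10^5 N
Factor of safety n = P_cr / P = 371.97 / 150 = 2.48

n ≈ 2.48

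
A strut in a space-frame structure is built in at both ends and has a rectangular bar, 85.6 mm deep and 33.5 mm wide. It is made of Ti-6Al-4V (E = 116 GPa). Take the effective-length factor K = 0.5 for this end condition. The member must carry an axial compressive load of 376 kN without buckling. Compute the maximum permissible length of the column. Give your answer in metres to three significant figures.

L_max ≈ 1.81 m

Buckling occurs about the weak axis: I_min = h·b³/12 with b = 33.5 mm (the shorter side).
I_min = 85.6×33.5³/12 = 2.682×10^5 mm⁴
I = 2.682×10^-7 m⁴
At the buckling limit P_cr = P = 3.760×10^5 N
From P_cr = π²EI/(K·L)²:  L = (1/K)·√(π²EI/P_cr) = (1/0.5)·√(π²×1.16×10^11×2.682×10^-7/3.760×10^5)
L = 1.81 m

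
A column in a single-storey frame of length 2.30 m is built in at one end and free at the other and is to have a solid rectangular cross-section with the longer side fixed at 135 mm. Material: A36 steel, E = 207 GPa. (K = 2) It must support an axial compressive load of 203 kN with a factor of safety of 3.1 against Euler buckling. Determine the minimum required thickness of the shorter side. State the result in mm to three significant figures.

Required P_cr = n·P = 3.1 × 203 = 629.3 kN
L_e = K·L = 2 × 2.30 = 4.600 m
Required I = P_cr·L_e²/(π²E) = 6.293×10^5 × 4.600² / (π² × 2.07×10^11) = 6.518×10^-6 m⁴
I_req = 6.518×10^6 mm⁴
Rectangle, weak axis: I_min = h·b³/12 with h = 135 mm fixed  ⇒  b = (12I/h)^(1/3) = 83.4 mm

b ≈ 83.4 mm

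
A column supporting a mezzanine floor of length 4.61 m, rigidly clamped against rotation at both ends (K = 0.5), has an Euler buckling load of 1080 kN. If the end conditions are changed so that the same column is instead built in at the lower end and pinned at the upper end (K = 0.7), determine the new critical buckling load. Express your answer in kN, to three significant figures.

P_cr ∝ 1/K², so P_cr,new = P_cr,old × (K_old/K_new)² = 1080 × (0.5/0.7)²
= 1080 × 0.5102 = 551 kN

P_cr ≈ 551 kN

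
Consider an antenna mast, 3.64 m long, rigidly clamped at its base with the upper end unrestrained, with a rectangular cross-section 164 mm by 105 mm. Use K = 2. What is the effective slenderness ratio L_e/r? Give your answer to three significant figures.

Buckling occurs about the weak axis: I_min = h·b³/12 with b = 105 mm (the shorter side).
I_min = 164×105³/12 = 1.582×10^7 mm⁴
A = 1.722×10^4 mm²;  r_min = √(I/A) = √(1.582×10^7/1.722×10^4) = 30.31 mm
L_e = K·L = 2 × 3.64 m = 7.280 m = 7280.0 mm
λ = L_e / r_min = 7280.0 / 30.31 = 240

λ ≈ 240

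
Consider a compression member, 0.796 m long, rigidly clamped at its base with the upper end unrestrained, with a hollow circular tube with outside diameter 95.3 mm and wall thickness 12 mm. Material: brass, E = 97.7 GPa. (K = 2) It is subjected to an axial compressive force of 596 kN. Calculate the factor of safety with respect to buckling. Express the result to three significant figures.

Inner diameter d_i = 95.3 − 2×12 = 71.30 mm
I = π(d_o⁴ − d_i⁴)/64 = π(95.3⁴ − 71.30⁴)/64 = 2.780×10^6 mm⁴
I = 2.780×10^6 mm⁴ = 2.780×10^-6 m⁴
Effective length L_e = K·L = 2 × 0.796 = 1.592 m
P_cr = π²EI / L_e² = π² × 97.7×10⁹ × 2.780×10^-6 / 1.592² = 1.058×10^6 N
Factor of safety n = P_cr / P = 1057.8 / 596 = 1.77

n ≈ 1.77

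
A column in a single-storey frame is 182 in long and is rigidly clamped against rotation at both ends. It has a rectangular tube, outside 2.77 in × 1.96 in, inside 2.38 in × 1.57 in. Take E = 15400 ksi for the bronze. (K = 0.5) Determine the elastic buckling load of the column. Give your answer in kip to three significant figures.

P_cr ≈ 17.8 kip

Weak-axis I_min = (h_o·b_o³ − h_i·b_i³)/12 with b_o = 1.96, b_i = 1.570 in (shorter outer/inner sides).
I_min = (2.77×1.96³ − 2.380×1.570³)/12 = 0.9705 in⁴
Effective length L_e = K·L = 0.5 × 182 = 91.00 in
P_cr = π²EI / L_e² = π² × 15400×10³ × 0.9705 / 91.00² = 1.781×10^4 lb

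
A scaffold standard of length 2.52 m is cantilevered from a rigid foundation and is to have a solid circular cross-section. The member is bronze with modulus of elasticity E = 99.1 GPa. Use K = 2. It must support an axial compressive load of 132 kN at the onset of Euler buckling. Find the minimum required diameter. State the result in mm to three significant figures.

L_e = K·L = 2 × 2.52 = 5.040 m
Required I = P_cr·L_e²/(π²E) = 1.320×10^5 × 5.040² / (π² × 9.91×10^10) = 3.428×10^-6 m⁴
I_req = 3.428×10^6 mm⁴
Solid circle: I = πd⁴/64  ⇒  d = (64I/π)^(1/4) = (64×3.428×10^6/π)^(1/4) = 91.4 mm

d ≈ 91.4 mm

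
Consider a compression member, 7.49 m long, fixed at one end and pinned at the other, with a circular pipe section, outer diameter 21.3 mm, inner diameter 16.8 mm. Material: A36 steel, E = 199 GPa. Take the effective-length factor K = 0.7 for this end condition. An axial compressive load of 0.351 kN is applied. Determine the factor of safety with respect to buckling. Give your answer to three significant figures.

n ≈ 1.26

d_o = 21.3 mm, d_i = 16.8 mm
I = π(d_o⁴ − d_i⁴)/64 = π(21.3⁴ − 16.80⁴)/64 = 6.194×10^3 mm⁴
I = 6.194×10^3 mm⁴ = 6.194×10^-9 m⁴
Effective length L_e = K·L = 0.7 × 7.49 = 5.243 m
P_cr = π²EI / L_e² = π² × 199×10⁹ × 6.194×10^-9 / 5.243² = 442.5 N
Factor of safety n = P_cr / P = 0.44252 / 0.351 = 1.26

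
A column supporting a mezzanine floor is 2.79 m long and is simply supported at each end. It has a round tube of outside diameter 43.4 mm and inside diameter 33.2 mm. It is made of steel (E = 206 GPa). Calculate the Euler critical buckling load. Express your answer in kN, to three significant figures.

d_o = 43.4 mm, d_i = 33.2 mm
I = π(d_o⁴ − d_i⁴)/64 = π(43.4⁴ − 33.20⁴)/64 = 1.145×10^5 mm⁴
I = 1.145×10^5 mm⁴ = 1.145×10^-7 m⁴
Effective length L_e = K·L = 1 × 2.79 = 2.790 m
P_cr = π²EI / L_e² = π² × 206×10⁹ × 1.145×10^-7 / 2.790² = 2.991×10^4 N

P_cr ≈ 29.9 kN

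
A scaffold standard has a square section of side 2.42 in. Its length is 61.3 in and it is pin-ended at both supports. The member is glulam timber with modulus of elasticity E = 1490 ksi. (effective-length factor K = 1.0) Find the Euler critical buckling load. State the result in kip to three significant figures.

P_cr ≈ 11.2 kip

I = a⁴/12 = 2.42⁴/12 = 2.858 in⁴
Effective length L_e = K·L = 1 × 61.3 = 61.30 in
P_cr = π²EI / L_e² = π² × 1490×10³ × 2.858 / 61.30² = 1.119×10^4 lb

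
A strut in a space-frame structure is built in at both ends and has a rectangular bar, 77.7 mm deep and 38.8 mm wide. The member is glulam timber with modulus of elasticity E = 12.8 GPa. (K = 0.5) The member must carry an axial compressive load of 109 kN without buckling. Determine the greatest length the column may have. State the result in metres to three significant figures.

L_max ≈ 1.32 m

Buckling occurs about the weak axis: I_min = h·b³/12 with b = 38.8 mm (the shorter side).
I_min = 77.7×38.8³/12 = 3.782×10^5 mm⁴
I = 3.782×10^-7 m⁴
At the buckling limit P_cr = P = 1.090×10^5 N
From P_cr = π²EI/(K·L)²:  L = (1/K)·√(π²EI/P_cr) = (1/0.5)·√(π²×1.28×10^10×3.782×10^-7/1.090×10^5)
L = 1.32 m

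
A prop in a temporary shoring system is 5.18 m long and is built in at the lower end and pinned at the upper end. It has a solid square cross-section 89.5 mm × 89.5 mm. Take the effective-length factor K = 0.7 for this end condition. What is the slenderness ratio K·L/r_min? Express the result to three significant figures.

I = a⁴/12 = 89.5⁴/12 = 5.347×10^6 mm⁴
A = 8.010×10^3 mm²;  r_min = √(I/A) = √(5.347×10^6/8.010×10^3) = 25.84 mm
L_e = K·L = 0.7 × 5.18 m = 3.626 m = 3626.0 mm
λ = L_e / r_min = 3626.0 / 25.84 = 140

λ ≈ 140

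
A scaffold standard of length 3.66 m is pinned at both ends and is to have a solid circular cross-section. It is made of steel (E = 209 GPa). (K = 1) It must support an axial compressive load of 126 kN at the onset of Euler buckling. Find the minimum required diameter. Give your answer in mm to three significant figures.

d ≈ 63.9 mm

L_e = K·L = 1 × 3.66 = 3.660 m
Required I = P_cr·L_e²/(π²E) = 1.260×10^5 × 3.660² / (π² × 2.09×10^11) = 8.183×10^-7 m⁴
I_req = 8.183×10^5 mm⁴
Solid circle: I = πd⁴/64  ⇒  d = (64I/π)^(1/4) = (64×8.183×10^5/π)^(1/4) = 63.9 mm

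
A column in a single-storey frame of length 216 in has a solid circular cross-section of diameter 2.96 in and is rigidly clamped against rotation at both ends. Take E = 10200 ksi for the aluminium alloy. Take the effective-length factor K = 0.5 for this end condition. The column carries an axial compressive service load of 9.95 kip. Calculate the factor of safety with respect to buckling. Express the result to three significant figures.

n ≈ 3.27

I = πd⁴/64 = π×2.96⁴/64 = 3.768 in⁴
Effective length L_e = K·L = 0.5 × 216 = 108.0 in
P_cr = π²EI / L_e² = π² × 10200×10³ × 3.768 / 108.0² = 3.252×10^4 lb
Factor of safety n = P_cr / P = 32.523 / 9.95 = 3.27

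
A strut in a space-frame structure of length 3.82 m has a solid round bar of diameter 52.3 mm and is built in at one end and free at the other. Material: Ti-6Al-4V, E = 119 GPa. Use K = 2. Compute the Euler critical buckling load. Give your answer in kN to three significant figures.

P_cr ≈ 7.39 kN

I = πd⁴/64 = π×52.3⁴/64 = 3.673×10^5 mm⁴
I = 3.673×10^5 mm⁴ = 3.673×10^-7 m⁴
Effective length L_e = K·L = 2 × 3.82 = 7.640 m
P_cr = π²EI / L_e² = π² × 119×10⁹ × 3.673×10^-7 / 7.640² = 7.390×10^3 N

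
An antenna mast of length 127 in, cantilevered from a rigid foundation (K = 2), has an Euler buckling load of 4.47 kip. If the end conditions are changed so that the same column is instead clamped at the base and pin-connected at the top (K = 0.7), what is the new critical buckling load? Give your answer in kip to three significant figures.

P_cr ∝ 1/K², so P_cr,new = P_cr,old × (K_old/K_new)² = 4.47 × (2/0.7)²
= 4.47 × 8.163 = 36.5 kip

P_cr ≈ 36.5 kip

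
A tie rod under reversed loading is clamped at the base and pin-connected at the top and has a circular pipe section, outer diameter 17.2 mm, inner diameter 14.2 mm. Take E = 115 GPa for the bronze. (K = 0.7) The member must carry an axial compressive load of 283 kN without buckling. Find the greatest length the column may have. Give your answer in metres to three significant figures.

L_max ≈ 0.137 m

d_o = 17.2 mm, d_i = 14.2 mm
I = π(d_o⁴ − d_i⁴)/64 = π(17.2⁴ − 14.20⁴)/64 = 2.300×10^3 mm⁴
I = 2.300×10^-9 m⁴
At the buckling limit P_cr = P = 2.830×10^5 N
From P_cr = π²EI/(K·L)²:  L = (1/K)·√(π²EI/P_cr) = (1/0.7)·√(π²×1.15×10^11×2.300×10^-9/2.830×10^5)
L = 0.137 m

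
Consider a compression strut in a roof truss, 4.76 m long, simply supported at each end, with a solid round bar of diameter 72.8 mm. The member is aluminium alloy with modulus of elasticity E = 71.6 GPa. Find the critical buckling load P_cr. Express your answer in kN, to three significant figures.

I = πd⁴/64 = π×72.8⁴/64 = 1.379×10^6 mm⁴
I = 1.379×10^6 mm⁴ = 1.379×10^-6 m⁴
Effective length L_e = K·L = 1 × 4.76 = 4.760 m
P_cr = π²EI / L_e² = π² × 71.6×10⁹ × 1.379×10^-6 / 4.760² = 4.300×10^4 N

P_cr ≈ 43.0 kN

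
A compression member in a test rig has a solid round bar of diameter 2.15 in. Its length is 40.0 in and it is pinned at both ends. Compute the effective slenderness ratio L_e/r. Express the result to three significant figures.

For a solid circle r = d/4 = 2.15/4 = 0.5375 in
L_e = K·L = 1 × 40.0 = 40.00 in
λ = L_e / r_min = 40.000 / 0.5375 = 74.4

λ ≈ 74.4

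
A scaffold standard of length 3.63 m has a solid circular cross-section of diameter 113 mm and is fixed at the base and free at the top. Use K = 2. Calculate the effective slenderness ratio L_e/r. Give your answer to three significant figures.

λ ≈ 257

I = πd⁴/64 = π×113⁴/64 = 8.004×10^6 mm⁴
A = 1.003×10^4 mm²;  r_min = √(I/A) = √(8.004×10^6/1.003×10^4) = 28.25 mm
L_e = K·L = 2 × 3.63 m = 7.260 m = 7260.0 mm
λ = L_e / r_min = 7260.0 / 28.25 = 257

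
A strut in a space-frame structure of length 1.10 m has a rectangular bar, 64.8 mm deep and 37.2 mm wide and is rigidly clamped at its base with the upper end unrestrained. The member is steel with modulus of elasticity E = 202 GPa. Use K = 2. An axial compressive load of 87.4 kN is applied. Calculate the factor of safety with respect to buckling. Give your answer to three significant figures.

n ≈ 1.31

Buckling occurs about the weak axis: I_min = h·b³/12 with b = 37.2 mm (the shorter side).
I_min = 64.8×37.2³/12 = 2.780×10^5 mm⁴
I = 2.780×10^5 mm⁴ = 2.780×10^-7 m⁴
Effective length L_e = K·L = 2 × 1.10 = 2.200 m
P_cr = π²EI / L_e² = π² × 202×10⁹ × 2.780×10^-7 / 2.200² = 1.145×10^5 N
Factor of safety n = P_cr / P = 114.51 / 87.4 = 1.31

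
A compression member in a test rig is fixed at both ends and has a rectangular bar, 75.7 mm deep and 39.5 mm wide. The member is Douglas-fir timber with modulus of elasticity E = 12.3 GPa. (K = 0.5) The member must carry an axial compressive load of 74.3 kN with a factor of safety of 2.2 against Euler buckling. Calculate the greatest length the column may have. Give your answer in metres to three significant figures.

Buckling occurs about the weak axis: I_min = h·b³/12 with b = 39.5 mm (the shorter side).
I_min = 75.7×39.5³/12 = 3.888×10^5 mm⁴
I = 3.888×10^-7 m⁴
Required critical load P_cr = n·P = 2.2 × 74.3 = 163.5 kN = 1.635×10^5 N
From P_cr = π²EI/(K·L)²:  L = (1/K)·√(π²EI/P_cr) = (1/0.5)·√(π²×1.23×10^10×3.888×10^-7/1.635×10^5)
L = 1.07 m

L_max ≈ 1.07 m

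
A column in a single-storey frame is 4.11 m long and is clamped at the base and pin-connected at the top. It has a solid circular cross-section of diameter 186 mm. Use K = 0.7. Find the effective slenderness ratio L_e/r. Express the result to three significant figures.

I = πd⁴/64 = π×186⁴/64 = 5.875×10^7 mm⁴
A = 2.717×10^4 mm²;  r_min = √(I/A) = √(5.875×10^7/2.717×10^4) = 46.50 mm
L_e = K·L = 0.7 × 4.11 m = 2.877 m = 2877.0 mm
λ = L_e / r_min = 2877.0 / 46.50 = 61.9

λ ≈ 61.9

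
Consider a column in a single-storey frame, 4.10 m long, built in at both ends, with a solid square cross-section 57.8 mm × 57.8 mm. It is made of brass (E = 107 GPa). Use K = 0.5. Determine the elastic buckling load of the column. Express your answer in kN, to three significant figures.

I = a⁴/12 = 57.8⁴/12 = 9.301×10^5 mm⁴
I = 9.301×10^5 mm⁴ = 9.301×10^-7 m⁴
Effective length L_e = K·L = 0.5 × 4.10 = 2.050 m
P_cr = π²EI / L_e² = π² × 107×10⁹ × 9.301×10^-7 / 2.050² = 2.337×10^5 N

P_cr ≈ 234 kN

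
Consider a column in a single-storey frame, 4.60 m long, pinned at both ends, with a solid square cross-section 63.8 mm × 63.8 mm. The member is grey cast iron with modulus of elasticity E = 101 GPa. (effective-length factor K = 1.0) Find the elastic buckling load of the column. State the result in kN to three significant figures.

I = a⁴/12 = 63.8⁴/12 = 1.381×10^6 mm⁴
I = 1.381×10^6 mm⁴ = 1.381×10^-6 m⁴
Effective length L_e = K·L = 1 × 4.60 = 4.600 m
P_cr = π²EI / L_e² = π² × 101×10⁹ × 1.381×10^-6 / 4.600² = 6.504×10^4 N

P_cr ≈ 65.0 kN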